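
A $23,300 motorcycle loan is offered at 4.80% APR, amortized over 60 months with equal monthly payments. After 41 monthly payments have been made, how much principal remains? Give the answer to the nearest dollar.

With monthly rate i = 4.8%/12 = 0.0040000, the balance after k of n payments is P · [(1+i)^n − (1+i)^k] / [(1+i)^n − 1].
(1+0.0040000)^60 = 1.27064072 and (1+0.0040000)^41 = 1.17782895, so the balance is 23,300 × (1.27064072 − 1.17782895) / (1.27064072 − 1) = $7,990.35.

$7,990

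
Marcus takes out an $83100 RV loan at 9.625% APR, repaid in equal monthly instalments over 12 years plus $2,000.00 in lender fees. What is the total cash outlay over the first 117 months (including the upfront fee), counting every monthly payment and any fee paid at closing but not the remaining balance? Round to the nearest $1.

Monthly rate = 9.625%/12 = 0.0080208; payment = 83,100 × 0.0080208 / (1 − (1+0.0080208)^−144) = $975.19.
Total outlay = 117 × $975.19 + $2,000.00 = $116,097.23.

$116,097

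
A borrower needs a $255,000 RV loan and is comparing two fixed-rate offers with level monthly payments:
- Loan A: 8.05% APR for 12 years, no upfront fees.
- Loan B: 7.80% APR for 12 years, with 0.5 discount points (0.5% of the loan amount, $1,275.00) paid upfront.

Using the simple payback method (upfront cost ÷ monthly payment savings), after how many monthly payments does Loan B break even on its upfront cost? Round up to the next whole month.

Loan A: monthly rate = 8.05%/12 = 0.0067083; payment = 255,000 × 0.0067083 / (1 − (1+0.0067083)^−144) = $2,767.25.
Loan B: monthly rate = 7.8%/12 = 0.0065000; payment = 255,000 × 0.0065000 / (1 − (1+0.0065000)^−144) = $2,732.37.
Monthly savings = $2,767.25 − $2,732.37 = $34.88.
Break-even = $1,275.00 / $34.88 = 36.55 → 37 months.

37 months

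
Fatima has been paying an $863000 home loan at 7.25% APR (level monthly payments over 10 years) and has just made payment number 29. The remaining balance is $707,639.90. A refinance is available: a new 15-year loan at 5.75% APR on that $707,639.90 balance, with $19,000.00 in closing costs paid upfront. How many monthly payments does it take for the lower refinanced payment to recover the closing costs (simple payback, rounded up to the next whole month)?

Current payment = 863,000 × 7.25%/12 / (1 − (1+0.0060417)^−120) = $10,131.71.
Refinanced payment = 707,639.90 × 0.0047917 / (1 − (1+0.0047917)^−180) = $5,876.31.
Monthly savings = $10,131.71 − $5,876.31 = $4,255.40.
Break-even = $19,000.00 / $4,255.40 = 4.46 → 5 months.

5 months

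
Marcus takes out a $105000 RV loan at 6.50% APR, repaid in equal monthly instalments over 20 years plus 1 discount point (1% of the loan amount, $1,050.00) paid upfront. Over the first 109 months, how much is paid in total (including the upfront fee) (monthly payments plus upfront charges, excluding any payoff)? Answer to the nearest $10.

$86,380

Monthly rate = 6.5%/12 = 0.0054167; payment = 105,000 × 0.0054167 / (1 − (1+0.0054167)^−240) = $782.85.
Total outlay = 109 × $782.85 + $1,050.00 = $86,380.65.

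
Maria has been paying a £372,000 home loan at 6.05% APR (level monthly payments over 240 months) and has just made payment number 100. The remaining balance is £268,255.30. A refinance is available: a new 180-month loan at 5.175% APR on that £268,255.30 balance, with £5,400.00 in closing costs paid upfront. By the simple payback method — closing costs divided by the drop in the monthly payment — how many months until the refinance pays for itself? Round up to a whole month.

Current payment = 372,000 × 6.05%/12 / (1 − (1+0.0050417)^−240) = £2,675.87.
Refinanced payment = 268,255.30 × 0.0043125 / (1 − (1+0.0043125)^−180) = £2,145.88.
Monthly savings = £2,675.87 − £2,145.88 = £529.99.
Break-even = £5,400.00 / £529.99 = 10.19 → 11 months.

11 months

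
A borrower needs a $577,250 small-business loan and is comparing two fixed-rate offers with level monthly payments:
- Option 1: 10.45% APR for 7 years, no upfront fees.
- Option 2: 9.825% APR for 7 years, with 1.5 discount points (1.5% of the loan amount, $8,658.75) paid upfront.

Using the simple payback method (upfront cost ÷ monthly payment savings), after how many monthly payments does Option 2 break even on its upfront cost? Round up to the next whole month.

Option 1: monthly rate = 10.45%/12 = 0.0087083; payment = 577,250 × 0.0087083 / (1 − (1+0.0087083)^−84) = $9,717.79.
Option 2: at 9.825% the monthly rate is 0.0081875, so the payment is 577,250 × 0.0081875 / (1 − 1.0081875^−84) = $9,530.92.
Monthly savings = $9,717.79 − $9,530.92 = $186.87.
Break-even = $8,658.75 / $186.87 = 46.34 → 47 months.

47 months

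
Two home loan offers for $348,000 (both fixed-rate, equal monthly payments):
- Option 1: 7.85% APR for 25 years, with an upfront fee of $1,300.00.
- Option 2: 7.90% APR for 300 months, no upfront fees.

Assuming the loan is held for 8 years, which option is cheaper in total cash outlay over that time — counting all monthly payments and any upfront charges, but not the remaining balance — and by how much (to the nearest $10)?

Option 2 by $200

Option 1: at 7.85% the monthly rate is 0.0065417, so the payment is 348,000 × 0.0065417 / (1 − 1.0065417^−300) = $2,651.43.
Option 2: at 7.90% the monthly rate is 0.0065833, so the payment is 348,000 × 0.0065833 / (1 − 1.0065833^−300) = $2,662.91.
Over 96 months: Option 1 costs 96 × $2,651.43 + $1,300.00 = $255,837.28; Option 2 costs 96 × $2,662.91 = $255,639.36.
Option 2 is cheaper by $255,837.28 − $255,639.36 = $197.92.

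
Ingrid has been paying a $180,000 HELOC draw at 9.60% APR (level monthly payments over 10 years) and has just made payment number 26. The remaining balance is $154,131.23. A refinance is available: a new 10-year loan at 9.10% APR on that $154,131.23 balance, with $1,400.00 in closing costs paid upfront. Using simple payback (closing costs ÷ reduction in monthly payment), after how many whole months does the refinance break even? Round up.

Current payment = 180,000 × 9.6%/12 / (1 − (1+0.0080000)^−120) = $2,339.02.
Refinanced payment = 154,131.23 × 0.0075833 / (1 − (1+0.0075833)^−120) = $1,960.82.
Monthly savings = $2,339.02 − $1,960.82 = $378.20.
Break-even = $1,400.00 / $378.20 = 3.70 → 4 months.

4 months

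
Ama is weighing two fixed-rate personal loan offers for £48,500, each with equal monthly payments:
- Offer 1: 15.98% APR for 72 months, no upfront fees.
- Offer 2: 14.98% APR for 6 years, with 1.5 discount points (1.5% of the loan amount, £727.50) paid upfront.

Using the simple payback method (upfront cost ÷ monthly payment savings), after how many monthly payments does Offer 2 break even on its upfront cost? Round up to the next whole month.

28 months

Offer 1: at 15.98% the monthly rate is 0.0133167, so the payment is 48,500 × 0.0133167 / (1 − 1.0133167^−72) = £1,051.52.
Offer 2: at 14.98% the monthly rate is 0.0124833, so the payment is 48,500 × 0.0124833 / (1 − 1.0124833^−72) = £1,025.01.
Monthly savings = £1,051.52 − £1,025.01 = £26.51.
Break-even = £727.50 / £26.51 = 27.44 → 28 months.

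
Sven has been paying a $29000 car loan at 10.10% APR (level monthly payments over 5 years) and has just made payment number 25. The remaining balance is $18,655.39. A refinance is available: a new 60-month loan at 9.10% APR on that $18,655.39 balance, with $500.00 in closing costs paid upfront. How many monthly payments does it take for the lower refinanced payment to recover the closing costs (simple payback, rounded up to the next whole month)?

Current payment = 29,000 × 10.1%/12 / (1 − (1+0.0084167)^−60) = $617.59.
Refinanced payment = 18,655.39 × 0.0075833 / (1 − (1+0.0075833)^−60) = $388.16.
Monthly savings = $617.59 − $388.16 = $229.43.
Break-even = $500.00 / $229.43 = 2.18 → 3 months.

3 months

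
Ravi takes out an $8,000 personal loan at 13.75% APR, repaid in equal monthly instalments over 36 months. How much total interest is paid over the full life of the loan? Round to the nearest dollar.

Monthly rate = 13.75%/12 = 0.0114583; payment = 8,000 × 0.0114583 / (1 − (1+0.0114583)^−36) = $272.45.
Total paid = 36 × $272.45 = $9,808.20; interest = $9,808.20 − $8,000 = $1,808.20.

$1,808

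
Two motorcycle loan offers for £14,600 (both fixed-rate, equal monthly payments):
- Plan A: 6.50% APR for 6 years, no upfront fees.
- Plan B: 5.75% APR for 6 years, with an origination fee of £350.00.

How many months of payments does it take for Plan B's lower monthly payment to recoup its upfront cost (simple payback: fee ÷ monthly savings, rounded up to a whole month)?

68 months

Plan A: monthly rate = 6.5%/12 = 0.0054167; payment = 14,600 × 0.0054167 / (1 − (1+0.0054167)^−72) = £245.42.
Plan B: at 5.75% the monthly rate is 0.0047917, so the payment is 14,600 × 0.0047917 / (1 − 1.0047917^−72) = £240.24.
Monthly savings = £245.42 − £240.24 = £5.18.
Break-even = £350.00 / £5.18 = 67.57 → 68 months.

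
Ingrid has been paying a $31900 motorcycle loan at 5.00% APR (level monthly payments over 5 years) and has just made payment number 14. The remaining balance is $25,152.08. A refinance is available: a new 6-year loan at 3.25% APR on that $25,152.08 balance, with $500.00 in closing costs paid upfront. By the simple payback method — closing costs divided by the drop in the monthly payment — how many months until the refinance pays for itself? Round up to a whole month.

Current payment = 31,900 × 5%/12 / (1 − (1+0.0041667)^−60) = $601.99.
Refinanced payment = 25,152.08 × 0.0027083 / (1 − (1+0.0027083)^−72) = $384.97.
Monthly savings = $601.99 − $384.97 = $217.02.
Break-even = $500.00 / $217.02 = 2.30 → 3 months.

3 months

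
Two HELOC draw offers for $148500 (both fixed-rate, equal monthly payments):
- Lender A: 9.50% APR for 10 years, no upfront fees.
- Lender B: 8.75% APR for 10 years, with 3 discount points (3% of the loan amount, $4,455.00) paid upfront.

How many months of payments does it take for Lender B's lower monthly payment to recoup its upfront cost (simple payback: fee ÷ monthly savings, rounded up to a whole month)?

74 months

Lender A: monthly rate = 9.5%/12 = 0.0079167; payment = 148,500 × 0.0079167 / (1 − (1+0.0079167)^−120) = $1,921.55.
Lender B: monthly rate = 8.75%/12 = 0.0072917; payment = 148,500 × 0.0072917 / (1 − (1+0.0072917)^−120) = $1,861.10.
Monthly savings = $1,921.55 − $1,861.10 = $60.45.
Break-even = $4,455.00 / $60.45 = 73.70 → 74 months.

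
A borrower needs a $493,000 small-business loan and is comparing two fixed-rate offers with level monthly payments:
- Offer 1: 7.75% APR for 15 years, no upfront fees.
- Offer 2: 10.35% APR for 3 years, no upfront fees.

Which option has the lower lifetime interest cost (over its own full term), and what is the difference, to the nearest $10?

Offer 1: at 7.75% the monthly rate is 0.0064583, so the payment is 493,000 × 0.0064583 / (1 − 1.0064583^−180) = $4,640.49.
Total interest on Offer 1 = 180 × $4,640.49 − $493,000 = $342,288.20.
Offer 2: at 10.35% the monthly rate is 0.0086250, so the payment is 493,000 × 0.0086250 / (1 − 1.0086250^−36) = $15,988.86.
Total interest on Offer 2 = 36 × $15,988.86 − $493,000 = $82,598.96.
Offer 2 is lower by $259,689.24.

Offer 2 by $259,690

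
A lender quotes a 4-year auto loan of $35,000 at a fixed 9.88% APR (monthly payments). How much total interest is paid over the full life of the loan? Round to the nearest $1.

$7,512

Monthly rate = 9.88%/12 = 0.0082333; payment = 35,000 × 0.0082333 / (1 − (1+0.0082333)^−48) = $885.67.
Total paid = 48 × $885.67 = $42,512.16; interest = $42,512.16 − $35,000 = $7,512.16.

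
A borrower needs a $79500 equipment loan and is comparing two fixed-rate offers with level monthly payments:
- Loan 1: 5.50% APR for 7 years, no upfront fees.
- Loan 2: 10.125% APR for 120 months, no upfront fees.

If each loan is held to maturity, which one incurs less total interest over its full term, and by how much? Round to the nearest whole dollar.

Loan 1 by $30,770

Loan 1: monthly rate = 5.5%/12 = 0.0045833; payment = 79,500 × 0.0045833 / (1 − (1+0.0045833)^−84) = $1,142.42.
Total interest on Loan 1 = 84 × $1,142.42 − $79,500 = $16,463.28.
Loan 2: monthly rate = 10.125%/12 = 0.0084375; payment = 79,500 × 0.0084375 / (1 − (1+0.0084375)^−120) = $1,056.11.
Total interest on Loan 2 = 120 × $1,056.11 − $79,500 = $47,233.20.
Loan 1 is lower by $30,769.92.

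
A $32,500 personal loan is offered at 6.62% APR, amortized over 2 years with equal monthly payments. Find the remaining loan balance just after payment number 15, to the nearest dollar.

With monthly rate i = 6.62%/12 = 0.0055167, the balance after k of n payments is P · [(1+i)^n − (1+i)^k] / [(1+i)^n − 1].
(1+0.0055167)^24 = 1.14114955 and (1+0.0055167)^15 = 1.08602320, so the balance is 32,500 × (1.14114955 − 1.08602320) / (1.14114955 − 1) = $12,692.97.

$12,693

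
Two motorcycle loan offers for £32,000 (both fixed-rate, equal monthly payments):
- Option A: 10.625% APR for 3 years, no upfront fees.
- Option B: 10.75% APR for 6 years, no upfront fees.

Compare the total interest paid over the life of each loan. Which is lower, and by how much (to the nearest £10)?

Option A: at 10.625% the monthly rate is 0.0088542, so the payment is 32,000 × 0.0088542 / (1 − 1.0088542^−36) = £1,041.97.
Total interest on Option A = 36 × £1,041.97 − £32,000 = £5,510.92.
Option B: monthly rate = 10.75%/12 = 0.0089583; payment = 32,000 × 0.0089583 / (1 − (1+0.0089583)^−72) = £605.00.
Total interest on Option B = 72 × £605.00 − £32,000 = £11,560.00.
Option A is lower by £6,049.08.

Option A by £6,050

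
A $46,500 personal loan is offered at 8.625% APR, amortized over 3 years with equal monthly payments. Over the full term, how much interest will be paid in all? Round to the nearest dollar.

$6,441

Monthly rate = 8.625%/12 = 0.0071875; payment = 46,500 × 0.0071875 / (1 − (1+0.0071875)^−36) = $1,470.59.
Total paid = 36 × $1,470.59 = $52,941.24; interest = $52,941.24 − $46,500 = $6,441.24.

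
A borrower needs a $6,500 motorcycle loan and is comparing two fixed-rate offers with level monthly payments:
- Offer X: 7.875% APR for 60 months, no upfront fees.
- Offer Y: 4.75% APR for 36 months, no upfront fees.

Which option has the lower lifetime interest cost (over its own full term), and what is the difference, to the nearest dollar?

Offer Y by $898

Offer X: monthly rate = 7.875%/12 = 0.0065625; payment = 6,500 × 0.0065625 / (1 − (1+0.0065625)^−60) = $131.41.
Total interest on Offer X = 60 × $131.41 − $6,500 = $1,384.60.
Offer Y: monthly rate = 4.75%/12 = 0.0039583; payment = 6,500 × 0.0039583 / (1 − (1+0.0039583)^−36) = $194.08.
Total interest on Offer Y = 36 × $194.08 − $6,500 = $486.88.
Offer Y is lower by $897.72.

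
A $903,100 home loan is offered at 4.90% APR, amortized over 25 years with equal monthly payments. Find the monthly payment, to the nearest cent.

Monthly rate = 4.9%/12 = 0.0040833; payment = 903,100 × 0.0040833 / (1 − (1+0.0040833)^−300) = $5,226.95.

$5,226.95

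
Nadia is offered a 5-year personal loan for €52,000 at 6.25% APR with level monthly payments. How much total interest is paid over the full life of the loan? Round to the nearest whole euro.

€8,682

At 6.25% the monthly rate is 0.0052083, so the payment is 52,000 × 0.0052083 / (1 − 1.0052083^−60) = €1,011.36.
Total paid = 60 × €1,011.36 = €60,681.60; interest = €60,681.60 − €52,000 = €8,681.60.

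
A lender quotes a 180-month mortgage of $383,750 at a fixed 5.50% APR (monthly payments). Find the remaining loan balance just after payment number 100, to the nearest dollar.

With monthly rate i = 5.5%/12 = 0.0045833, the balance after k of n payments is P · [(1+i)^n − (1+i)^k] / [(1+i)^n − 1].
(1+0.0045833)^180 = 2.27758377 and (1+0.0045833)^100 = 1.57978093, so the balance is 383,750 × (2.27758377 − 1.57978093) / (2.27758377 − 1) = $209,600.22.

$209,600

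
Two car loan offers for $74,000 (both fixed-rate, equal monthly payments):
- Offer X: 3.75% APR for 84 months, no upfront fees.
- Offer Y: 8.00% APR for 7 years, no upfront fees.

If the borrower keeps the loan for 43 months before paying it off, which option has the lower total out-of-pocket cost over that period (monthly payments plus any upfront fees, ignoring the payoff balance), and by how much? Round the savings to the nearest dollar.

Offer X: monthly rate = 3.75%/12 = 0.0031250; payment = 74,000 × 0.0031250 / (1 − (1+0.0031250)^−84) = $1,003.00.
Offer Y: at 8.00% the monthly rate is 0.0066667, so the payment is 74,000 × 0.0066667 / (1 − 1.0066667^−84) = $1,153.38.
Over 43 months: Offer X costs 43 × $1,003.00 = $43,129.00; Offer Y costs 43 × $1,153.38 = $49,595.34.
Offer X is cheaper by $49,595.34 − $43,129.00 = $6,466.34.

Offer X by $6,466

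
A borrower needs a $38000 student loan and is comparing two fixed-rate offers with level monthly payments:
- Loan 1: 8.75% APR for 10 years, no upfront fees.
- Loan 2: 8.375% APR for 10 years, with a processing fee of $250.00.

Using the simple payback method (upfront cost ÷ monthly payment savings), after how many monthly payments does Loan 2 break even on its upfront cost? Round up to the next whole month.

Loan 1: at 8.75% the monthly rate is 0.0072917, so the payment is 38,000 × 0.0072917 / (1 − 1.0072917^−120) = $476.24.
Loan 2: monthly rate = 8.375%/12 = 0.0069792; payment = 38,000 × 0.0069792 / (1 − (1+0.0069792)^−120) = $468.61.
Monthly savings = $476.24 − $468.61 = $7.63.
Break-even = $250.00 / $7.63 = 32.77 → 33 months.

33 months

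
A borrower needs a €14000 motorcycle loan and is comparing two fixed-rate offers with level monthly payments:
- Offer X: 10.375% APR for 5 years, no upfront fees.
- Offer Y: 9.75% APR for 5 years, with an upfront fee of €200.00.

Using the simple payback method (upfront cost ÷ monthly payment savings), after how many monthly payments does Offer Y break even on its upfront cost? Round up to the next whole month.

Offer X: monthly rate = 10.375%/12 = 0.0086458; payment = 14,000 × 0.0086458 / (1 − (1+0.0086458)^−60) = €300.05.
Offer Y: at 9.75% the monthly rate is 0.0081250, so the payment is 14,000 × 0.0081250 / (1 − 1.0081250^−60) = €295.74.
Monthly savings = €300.05 − €295.74 = €4.31.
Break-even = €200.00 / €4.31 = 46.40 → 47 months.

47 months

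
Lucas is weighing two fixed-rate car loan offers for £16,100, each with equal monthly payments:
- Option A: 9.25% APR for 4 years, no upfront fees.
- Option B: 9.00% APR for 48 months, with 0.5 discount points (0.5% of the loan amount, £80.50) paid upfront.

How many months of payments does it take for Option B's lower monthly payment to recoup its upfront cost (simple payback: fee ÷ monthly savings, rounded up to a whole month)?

Option A: monthly rate = 9.25%/12 = 0.0077083; payment = 16,100 × 0.0077083 / (1 − (1+0.0077083)^−48) = £402.56.
Option B: monthly rate = 9%/12 = 0.0075000; payment = 16,100 × 0.0075000 / (1 − (1+0.0075000)^−48) = £400.65.
Monthly savings = £402.56 − £400.65 = £1.91.
Break-even = £80.50 / £1.91 = 42.15 → 43 months.

43 months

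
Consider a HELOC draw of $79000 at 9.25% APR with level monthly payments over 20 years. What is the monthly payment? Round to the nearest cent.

$723.53

At 9.25% the monthly rate is 0.0077083, so the payment is 79,000 × 0.0077083 / (1 − 1.0077083^−240) = $723.53.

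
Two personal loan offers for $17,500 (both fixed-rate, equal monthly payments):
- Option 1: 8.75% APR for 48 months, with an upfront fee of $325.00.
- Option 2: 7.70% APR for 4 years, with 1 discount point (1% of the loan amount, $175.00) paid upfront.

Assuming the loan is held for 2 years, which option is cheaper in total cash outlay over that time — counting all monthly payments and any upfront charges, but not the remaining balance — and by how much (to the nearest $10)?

Option 1: monthly rate = 8.75%/12 = 0.0072917; payment = 17,500 × 0.0072917 / (1 − (1+0.0072917)^−48) = $433.41.
Option 2: monthly rate = 7.7%/12 = 0.0064167; payment = 17,500 × 0.0064167 / (1 − (1+0.0064167)^−48) = $424.77.
Over 24 months: Option 1 costs 24 × $433.41 + $325.00 = $10,726.84; Option 2 costs 24 × $424.77 + $175.00 = $10,369.48.
Option 2 is cheaper by $10,726.84 − $10,369.48 = $357.36.

Option 2 by $360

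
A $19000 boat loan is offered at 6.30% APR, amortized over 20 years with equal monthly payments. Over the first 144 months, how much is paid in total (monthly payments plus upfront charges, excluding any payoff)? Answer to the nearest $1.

Monthly rate = 6.3%/12 = 0.0052500; payment = 19,000 × 0.0052500 / (1 − (1+0.0052500)^−240) = $139.43.
Total outlay = 144 × $139.43 = $20,077.92.

$20,078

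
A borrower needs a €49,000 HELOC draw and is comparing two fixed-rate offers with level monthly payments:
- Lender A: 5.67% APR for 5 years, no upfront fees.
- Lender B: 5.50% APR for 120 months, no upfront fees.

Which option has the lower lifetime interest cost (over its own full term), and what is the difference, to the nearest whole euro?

Lender A by €7,425

Lender A: at 5.67% the monthly rate is 0.0047250, so the payment is 49,000 × 0.0047250 / (1 − 1.0047250^−60) = €939.81.
Total interest on Lender A = 60 × €939.81 − €49,000 = €7,388.60.
Lender B: monthly rate = 5.5%/12 = 0.0045833; payment = 49,000 × 0.0045833 / (1 − (1+0.0045833)^−120) = €531.78.
Total interest on Lender B = 120 × €531.78 − €49,000 = €14,813.60.
Lender A is lower by €7,425.00.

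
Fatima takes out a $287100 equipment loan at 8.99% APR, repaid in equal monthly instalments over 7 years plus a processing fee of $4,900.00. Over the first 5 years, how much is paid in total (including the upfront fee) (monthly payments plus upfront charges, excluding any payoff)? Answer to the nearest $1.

At 8.99% the monthly rate is 0.0074917, so the payment is 287,100 × 0.0074917 / (1 − 1.0074917^−84) = $4,617.72.
Total outlay = 60 × $4,617.72 + $4,900.00 = $281,963.20.

$281,963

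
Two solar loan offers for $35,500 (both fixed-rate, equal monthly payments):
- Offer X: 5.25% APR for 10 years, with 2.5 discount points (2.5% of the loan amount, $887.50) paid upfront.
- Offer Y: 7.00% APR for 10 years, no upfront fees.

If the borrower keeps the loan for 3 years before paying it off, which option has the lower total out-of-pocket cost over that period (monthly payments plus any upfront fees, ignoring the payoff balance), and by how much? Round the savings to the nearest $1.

Offer X: at 5.25% the monthly rate is 0.0043750, so the payment is 35,500 × 0.0043750 / (1 − 1.0043750^−120) = $380.89.
Offer Y: at 7.00% the monthly rate is 0.0058333, so the payment is 35,500 × 0.0058333 / (1 − 1.0058333^−120) = $412.19.
Over 36 months: Offer X costs 36 × $380.89 + $887.50 = $14,599.54; Offer Y costs 36 × $412.19 = $14,838.84.
Offer X is cheaper by $14,838.84 − $14,599.54 = $239.30.

Offer X by $239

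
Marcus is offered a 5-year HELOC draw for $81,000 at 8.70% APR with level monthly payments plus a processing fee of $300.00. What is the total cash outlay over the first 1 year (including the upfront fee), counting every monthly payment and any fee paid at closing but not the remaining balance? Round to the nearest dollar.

$20,336

At 8.70% the monthly rate is 0.0072500, so the payment is 81,000 × 0.0072500 / (1 − 1.0072500^−60) = $1,669.66.
Total outlay = 12 × $1,669.66 + $300.00 = $20,335.92.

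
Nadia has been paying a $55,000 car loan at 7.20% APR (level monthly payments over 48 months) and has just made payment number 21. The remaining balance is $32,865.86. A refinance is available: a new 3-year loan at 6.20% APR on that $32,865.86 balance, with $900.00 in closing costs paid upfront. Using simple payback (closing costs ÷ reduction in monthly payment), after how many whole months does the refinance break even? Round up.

3 months

Current payment = 55,000 × 7.2%/12 / (1 − (1+0.0060000)^−48) = $1,322.15.
Refinanced payment = 32,865.86 × 0.0051667 / (1 − (1+0.0051667)^−36) = $1,002.82.
Monthly savings = $1,322.15 − $1,002.82 = $319.33.
Break-even = $900.00 / $319.33 = 2.82 → 3 months.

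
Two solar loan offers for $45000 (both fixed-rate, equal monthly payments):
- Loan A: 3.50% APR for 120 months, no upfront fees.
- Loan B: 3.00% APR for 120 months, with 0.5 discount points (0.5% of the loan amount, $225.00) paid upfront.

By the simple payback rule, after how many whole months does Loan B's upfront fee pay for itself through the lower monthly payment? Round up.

Loan A: monthly rate = 3.5%/12 = 0.0029167; payment = 45,000 × 0.0029167 / (1 − (1+0.0029167)^−120) = $444.99.
Loan B: at 3.00% the monthly rate is 0.0025000, so the payment is 45,000 × 0.0025000 / (1 − 1.0025000^−120) = $434.52.
Monthly savings = $444.99 − $434.52 = $10.47.
Break-even = $225.00 / $10.47 = 21.49 → 22 months.

22 months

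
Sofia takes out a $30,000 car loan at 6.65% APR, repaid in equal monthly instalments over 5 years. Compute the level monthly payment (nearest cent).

$589.09

At 6.65% the monthly rate is 0.0055417, so the payment is 30,000 × 0.0055417 / (1 − 1.0055417^−60) = $589.09.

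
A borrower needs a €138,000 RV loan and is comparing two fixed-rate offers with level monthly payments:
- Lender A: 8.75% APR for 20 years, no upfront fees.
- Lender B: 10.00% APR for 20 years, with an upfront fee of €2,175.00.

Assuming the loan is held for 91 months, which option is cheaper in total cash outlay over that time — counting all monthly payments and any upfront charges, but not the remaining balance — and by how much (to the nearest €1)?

Lender A: at 8.75% the monthly rate is 0.0072917, so the payment is 138,000 × 0.0072917 / (1 − 1.0072917^−240) = €1,219.52.
Lender B: at 10.00% the monthly rate is 0.0083333, so the payment is 138,000 × 0.0083333 / (1 − 1.0083333^−240) = €1,331.73.
Over 91 months: Lender A costs 91 × €1,219.52 = €110,976.32; Lender B costs 91 × €1,331.73 + €2,175.00 = €123,362.43.
Lender A is cheaper by €123,362.43 − €110,976.32 = €12,386.11.

Lender A by €12,386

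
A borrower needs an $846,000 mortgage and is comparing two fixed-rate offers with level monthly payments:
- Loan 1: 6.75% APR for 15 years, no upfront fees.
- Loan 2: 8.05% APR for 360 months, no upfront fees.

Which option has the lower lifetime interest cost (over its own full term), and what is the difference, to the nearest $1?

Loan 1: at 6.75% the monthly rate is 0.0056250, so the payment is 846,000 × 0.0056250 / (1 − 1.0056250^−180) = $7,486.33.
Total interest on Loan 1 = 180 × $7,486.33 − $846,000 = $501,539.40.
Loan 2: at 8.05% the monthly rate is 0.0067083, so the payment is 846,000 × 0.0067083 / (1 − 1.0067083^−360) = $6,237.16.
Total interest on Loan 2 = 360 × $6,237.16 − $846,000 = $1,399,377.60.
Loan 1 is lower by $897,838.20.

Loan 1 by $897,838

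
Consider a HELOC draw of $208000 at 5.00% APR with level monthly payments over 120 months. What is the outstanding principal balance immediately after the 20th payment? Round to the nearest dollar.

With monthly rate i = 5%/12 = 0.0041667, the balance after k of n payments is P · [(1+i)^n − (1+i)^k] / [(1+i)^n − 1].
(1+0.0041667)^120 = 1.64700950 and (1+0.0041667)^20 = 1.08671589, so the balance is 208,000 × (1.64700950 − 1.08671589) / (1.64700950 − 1) = $180,122.66.

$180,123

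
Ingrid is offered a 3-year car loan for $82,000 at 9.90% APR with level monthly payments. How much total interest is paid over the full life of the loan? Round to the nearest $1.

At 9.90% the monthly rate is 0.0082500, so the payment is 82,000 × 0.0082500 / (1 − 1.0082500^−36) = $2,642.06.
Total paid = 36 × $2,642.06 = $95,114.16; interest = $95,114.16 − $82,000 = $13,114.16.

$13,114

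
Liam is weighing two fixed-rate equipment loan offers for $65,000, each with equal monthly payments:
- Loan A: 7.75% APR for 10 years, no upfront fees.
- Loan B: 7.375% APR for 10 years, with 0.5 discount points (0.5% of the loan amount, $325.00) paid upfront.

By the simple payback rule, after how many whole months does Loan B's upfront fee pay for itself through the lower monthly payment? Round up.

Loan A: monthly rate = 7.75%/12 = 0.0064583; payment = 65,000 × 0.0064583 / (1 − (1+0.0064583)^−120) = $780.07.
Loan B: at 7.375% the monthly rate is 0.0061458, so the payment is 65,000 × 0.0061458 / (1 − 1.0061458^−120) = $767.33.
Monthly savings = $780.07 − $767.33 = $12.74.
Break-even = $325.00 / $12.74 = 25.51 → 26 months.

26 months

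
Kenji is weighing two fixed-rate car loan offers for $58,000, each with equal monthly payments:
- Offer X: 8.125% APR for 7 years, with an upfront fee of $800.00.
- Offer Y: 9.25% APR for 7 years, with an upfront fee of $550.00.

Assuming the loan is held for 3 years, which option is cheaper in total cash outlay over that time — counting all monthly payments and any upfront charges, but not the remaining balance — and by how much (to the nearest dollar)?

Offer X: monthly rate = 8.125%/12 = 0.0067708; payment = 58,000 × 0.0067708 / (1 − (1+0.0067708)^−84) = $907.62.
Offer Y: monthly rate = 9.25%/12 = 0.0077083; payment = 58,000 × 0.0077083 / (1 − (1+0.0077083)^−84) = $940.54.
Over 36 months: Offer X costs 36 × $907.62 + $800.00 = $33,474.32; Offer Y costs 36 × $940.54 + $550.00 = $34,409.44.
Offer X is cheaper by $34,409.44 − $33,474.32 = $935.12.

Offer X by $935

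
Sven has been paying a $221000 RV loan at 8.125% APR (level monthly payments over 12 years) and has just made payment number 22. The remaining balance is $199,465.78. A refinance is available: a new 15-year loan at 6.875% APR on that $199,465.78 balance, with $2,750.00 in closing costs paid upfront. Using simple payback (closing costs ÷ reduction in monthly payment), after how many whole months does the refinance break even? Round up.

5 months

Current payment = 221,000 × 8.125%/12 / (1 − (1+0.0067708)^−144) = $2,407.39.
Refinanced payment = 199,465.78 × 0.0057292 / (1 − (1+0.0057292)^−180) = $1,778.94.
Monthly savings = $2,407.39 − $1,778.94 = $628.45.
Break-even = $2,750.00 / $628.45 = 4.38 → 5 months.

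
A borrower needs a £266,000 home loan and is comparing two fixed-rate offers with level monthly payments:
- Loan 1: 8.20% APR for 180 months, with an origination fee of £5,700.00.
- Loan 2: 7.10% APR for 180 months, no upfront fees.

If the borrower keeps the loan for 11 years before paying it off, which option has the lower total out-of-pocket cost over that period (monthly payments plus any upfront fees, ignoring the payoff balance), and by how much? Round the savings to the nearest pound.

Loan 2 by £27,752

Loan 1: at 8.20% the monthly rate is 0.0068333, so the payment is 266,000 × 0.0068333 / (1 − 1.0068333^−180) = £2,572.84.
Loan 2: at 7.10% the monthly rate is 0.0059167, so the payment is 266,000 × 0.0059167 / (1 − 1.0059167^−180) = £2,405.78.
Over 132 months: Loan 1 costs 132 × £2,572.84 + £5,700.00 = £345,314.88; Loan 2 costs 132 × £2,405.78 = £317,562.96.
Loan 2 is cheaper by £345,314.88 − £317,562.96 = £27,751.92.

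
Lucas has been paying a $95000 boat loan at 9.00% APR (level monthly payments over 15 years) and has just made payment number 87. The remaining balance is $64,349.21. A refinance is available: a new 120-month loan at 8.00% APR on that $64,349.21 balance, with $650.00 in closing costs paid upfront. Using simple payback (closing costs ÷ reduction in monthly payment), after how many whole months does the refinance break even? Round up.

4 months

Current payment = 95,000 × 9%/12 / (1 − (1+0.0075000)^−180) = $963.55.
Refinanced payment = 64,349.21 × 0.0066667 / (1 − (1+0.0066667)^−120) = $780.73.
Monthly savings = $963.55 − $780.73 = $182.82.
Break-even = $650.00 / $182.82 = 3.56 → 4 months.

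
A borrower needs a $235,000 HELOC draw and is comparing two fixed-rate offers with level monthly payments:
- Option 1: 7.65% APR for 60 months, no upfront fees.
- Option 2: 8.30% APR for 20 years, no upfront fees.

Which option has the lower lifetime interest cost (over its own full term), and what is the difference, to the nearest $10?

Option 1 by $198,800

Option 1: at 7.65% the monthly rate is 0.0063750, so the payment is 235,000 × 0.0063750 / (1 − 1.0063750^−60) = $4,725.69.
Total interest on Option 1 = 60 × $4,725.69 − $235,000 = $48,541.40.
Option 2: monthly rate = 8.3%/12 = 0.0069167; payment = 235,000 × 0.0069167 / (1 − (1+0.0069167)^−240) = $2,009.74.
Total interest on Option 2 = 240 × $2,009.74 − $235,000 = $247,337.60.
Option 1 is lower by $198,796.20.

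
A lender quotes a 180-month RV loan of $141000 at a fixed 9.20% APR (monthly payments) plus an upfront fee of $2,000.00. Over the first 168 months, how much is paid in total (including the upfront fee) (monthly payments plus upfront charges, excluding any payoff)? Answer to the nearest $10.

Monthly rate = 9.2%/12 = 0.0076667; payment = 141,000 × 0.0076667 / (1 − (1+0.0076667)^−180) = $1,446.94.
Total outlay = 168 × $1,446.94 + $2,000.00 = $245,085.92.

$245,090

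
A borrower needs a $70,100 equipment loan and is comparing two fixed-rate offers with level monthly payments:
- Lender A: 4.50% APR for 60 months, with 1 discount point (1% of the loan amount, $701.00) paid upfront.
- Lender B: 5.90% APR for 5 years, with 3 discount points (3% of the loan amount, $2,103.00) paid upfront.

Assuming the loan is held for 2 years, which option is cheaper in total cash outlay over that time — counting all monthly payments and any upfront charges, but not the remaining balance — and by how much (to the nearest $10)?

Lender A by $2,480

Lender A: at 4.50% the monthly rate is 0.0037500, so the payment is 70,100 × 0.0037500 / (1 − 1.0037500^−60) = $1,306.88.
Lender B: at 5.90% the monthly rate is 0.0049167, so the payment is 70,100 × 0.0049167 / (1 − 1.0049167^−60) = $1,351.97.
Over 24 months: Lender A costs 24 × $1,306.88 + $701.00 = $32,066.12; Lender B costs 24 × $1,351.97 + $2,103.00 = $34,550.28.
Lender A is cheaper by $34,550.28 − $32,066.12 = $2,484.16.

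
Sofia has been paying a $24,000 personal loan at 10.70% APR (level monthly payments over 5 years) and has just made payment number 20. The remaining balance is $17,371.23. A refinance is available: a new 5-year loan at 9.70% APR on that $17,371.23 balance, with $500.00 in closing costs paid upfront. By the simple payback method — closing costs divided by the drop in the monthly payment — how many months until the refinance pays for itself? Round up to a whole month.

Current payment = 24,000 × 10.7%/12 / (1 − (1+0.0089167)^−60) = $518.23.
Refinanced payment = 17,371.23 × 0.0080833 / (1 − (1+0.0080833)^−60) = $366.53.
Monthly savings = $518.23 − $366.53 = $151.70.
Break-even = $500.00 / $151.70 = 3.30 → 4 months.

4 months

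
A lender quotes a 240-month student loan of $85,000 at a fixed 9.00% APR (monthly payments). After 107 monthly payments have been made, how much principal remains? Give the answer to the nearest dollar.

With monthly rate i = 9%/12 = 0.0075000, the balance after k of n payments is P · [(1+i)^n − (1+i)^k] / [(1+i)^n − 1].
(1+0.0075000)^240 = 6.00915152 and (1+0.0075000)^107 = 2.22444087, so the balance is 85,000 × (6.00915152 − 2.22444087) / (6.00915152 − 1) = $64,222.53.

$64,223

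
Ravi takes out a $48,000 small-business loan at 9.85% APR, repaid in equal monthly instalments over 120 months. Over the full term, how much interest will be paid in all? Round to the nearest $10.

$27,640

Monthly rate = 9.85%/12 = 0.0082083; payment = 48,000 × 0.0082083 / (1 − (1+0.0082083)^−120) = $630.34.
Total paid = 120 × $630.34 = $75,640.80; interest = $75,640.80 − $48,000 = $27,640.80.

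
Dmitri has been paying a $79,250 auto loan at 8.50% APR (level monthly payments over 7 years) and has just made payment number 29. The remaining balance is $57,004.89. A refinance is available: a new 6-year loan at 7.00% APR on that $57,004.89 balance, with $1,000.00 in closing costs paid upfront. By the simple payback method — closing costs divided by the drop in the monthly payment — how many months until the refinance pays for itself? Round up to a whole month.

4 months

Current payment = 79,250 × 8.5%/12 / (1 − (1+0.0070833)^−84) = $1,255.04.
Refinanced payment = 57,004.89 × 0.0058333 / (1 − (1+0.0058333)^−72) = $971.88.
Monthly savings = $1,255.04 − $971.88 = $283.16.
Break-even = $1,000.00 / $283.16 = 3.53 → 4 months.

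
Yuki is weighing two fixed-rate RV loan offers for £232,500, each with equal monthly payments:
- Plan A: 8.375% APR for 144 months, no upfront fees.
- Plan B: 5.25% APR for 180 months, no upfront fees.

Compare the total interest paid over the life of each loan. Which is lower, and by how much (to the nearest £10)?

Plan A: at 8.375% the monthly rate is 0.0069792, so the payment is 232,500 × 0.0069792 / (1 − 1.0069792^−144) = £2,564.75.
Total interest on Plan A = 144 × £2,564.75 − £232,500 = £136,824.00.
Plan B: monthly rate = 5.25%/12 = 0.0043750; payment = 232,500 × 0.0043750 / (1 − (1+0.0043750)^−180) = £1,869.02.
Total interest on Plan B = 180 × £1,869.02 − £232,500 = £103,923.60.
Plan B is lower by £32,900.40.

Plan B by £32,900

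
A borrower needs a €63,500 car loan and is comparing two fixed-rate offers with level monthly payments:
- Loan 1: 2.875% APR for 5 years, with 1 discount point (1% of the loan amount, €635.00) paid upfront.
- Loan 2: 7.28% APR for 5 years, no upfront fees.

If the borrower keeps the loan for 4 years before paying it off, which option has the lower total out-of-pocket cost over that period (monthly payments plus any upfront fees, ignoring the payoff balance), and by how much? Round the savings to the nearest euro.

Loan 1: monthly rate = 2.875%/12 = 0.0023958; payment = 63,500 × 0.0023958 / (1 − (1+0.0023958)^−60) = €1,137.49.
Loan 2: at 7.28% the monthly rate is 0.0060667, so the payment is 63,500 × 0.0060667 / (1 − 1.0060667^−60) = €1,265.78.
Over 48 months: Loan 1 costs 48 × €1,137.49 + €635.00 = €55,234.52; Loan 2 costs 48 × €1,265.78 = €60,757.44.
Loan 1 is cheaper by €60,757.44 − €55,234.52 = €5,522.92.

Loan 1 by €5,523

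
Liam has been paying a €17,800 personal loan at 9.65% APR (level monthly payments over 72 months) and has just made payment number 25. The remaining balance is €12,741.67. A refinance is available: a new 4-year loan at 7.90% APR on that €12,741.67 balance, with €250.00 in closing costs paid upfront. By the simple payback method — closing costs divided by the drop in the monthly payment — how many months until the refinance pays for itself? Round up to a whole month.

16 months

Current payment = 17,800 × 9.65%/12 / (1 − (1+0.0080417)^−72) = €326.63.
Refinanced payment = 12,741.67 × 0.0065833 / (1 − (1+0.0065833)^−48) = €310.46.
Monthly savings = €326.63 − €310.46 = €16.17.
Break-even = €250.00 / €16.17 = 15.46 → 16 months.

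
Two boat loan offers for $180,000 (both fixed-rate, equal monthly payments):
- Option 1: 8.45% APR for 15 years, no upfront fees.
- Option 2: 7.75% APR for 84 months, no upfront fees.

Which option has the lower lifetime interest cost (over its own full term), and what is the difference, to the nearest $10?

Option 1: at 8.45% the monthly rate is 0.0070417, so the payment is 180,000 × 0.0070417 / (1 − 1.0070417^−180) = $1,767.26.
Total interest on Option 1 = 180 × $1,767.26 − $180,000 = $138,106.80.
Option 2: monthly rate = 7.75%/12 = 0.0064583; payment = 180,000 × 0.0064583 / (1 − (1+0.0064583)^−84) = $2,783.15.
Total interest on Option 2 = 84 × $2,783.15 − $180,000 = $53,784.60.
Option 2 is lower by $84,322.20.

Option 2 by $84,320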